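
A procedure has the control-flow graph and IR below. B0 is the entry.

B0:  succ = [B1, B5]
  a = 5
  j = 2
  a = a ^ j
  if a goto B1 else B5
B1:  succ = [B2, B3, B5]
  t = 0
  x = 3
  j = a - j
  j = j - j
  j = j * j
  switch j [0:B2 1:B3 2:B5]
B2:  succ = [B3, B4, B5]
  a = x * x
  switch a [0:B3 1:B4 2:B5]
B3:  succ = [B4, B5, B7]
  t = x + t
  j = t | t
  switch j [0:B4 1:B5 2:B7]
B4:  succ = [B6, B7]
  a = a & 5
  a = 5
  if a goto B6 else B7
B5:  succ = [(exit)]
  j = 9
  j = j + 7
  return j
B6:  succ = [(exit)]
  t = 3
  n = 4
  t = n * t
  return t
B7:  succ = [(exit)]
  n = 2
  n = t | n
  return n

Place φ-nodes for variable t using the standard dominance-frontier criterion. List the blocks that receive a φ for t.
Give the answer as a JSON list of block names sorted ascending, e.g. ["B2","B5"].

idom tree: B1←B0 B2←B1 B3←B1 B4←B1 B5←B0 B6←B4 B7←B1
Join-block Dom:
  B3: preds {B1,B2}: {B0,B1} ∩ {B0,B1,B2} = {B0,B1}; idom=B1
  B4: preds {B2,B3}: {B0,B1,B2} ∩ {B0,B1,B3} = {B0,B1}; idom=B1
  B5: preds {B0,B1,B2,B3}: {B0} ∩ {B0,B1} ∩ {B0,B1,B2} ∩ {B0,B1,B3} = {B0}; idom=B0
  B7: preds {B3,B4}: {B0,B1,B3} ∩ {B0,B1,B4} = {B0,B1}; idom=B1

Frontier:
  join B3 pred B1: · stop@B1
  join B3 pred B2: B2 stop@B1
  join B4 pred B2: B2 stop@B1
  join B4 pred B3: B3 stop@B1
  join B5 pred B0: · stop@B0
  join B5 pred B1: B1 stop@B0
  join B5 pred B2: B2→B1 stop@B0
  join B5 pred B3: B3→B1 stop@B0
  join B7 pred B3: B3 stop@B1
  join B7 pred B4: B4 stop@B1
  B0 → ∅
  B1 → {B5}
  B2 → {B3,B4,B5}
  B3 → {B4,B5,B7}
  B4 → {B7}
  B5 → ∅
  B6 → ∅
  B7 → ∅

φ for t: defs {B1,B3,B6}
  DF⁺ = {B4,B5,B7}

Answer: ["B4", "B5", "B7"]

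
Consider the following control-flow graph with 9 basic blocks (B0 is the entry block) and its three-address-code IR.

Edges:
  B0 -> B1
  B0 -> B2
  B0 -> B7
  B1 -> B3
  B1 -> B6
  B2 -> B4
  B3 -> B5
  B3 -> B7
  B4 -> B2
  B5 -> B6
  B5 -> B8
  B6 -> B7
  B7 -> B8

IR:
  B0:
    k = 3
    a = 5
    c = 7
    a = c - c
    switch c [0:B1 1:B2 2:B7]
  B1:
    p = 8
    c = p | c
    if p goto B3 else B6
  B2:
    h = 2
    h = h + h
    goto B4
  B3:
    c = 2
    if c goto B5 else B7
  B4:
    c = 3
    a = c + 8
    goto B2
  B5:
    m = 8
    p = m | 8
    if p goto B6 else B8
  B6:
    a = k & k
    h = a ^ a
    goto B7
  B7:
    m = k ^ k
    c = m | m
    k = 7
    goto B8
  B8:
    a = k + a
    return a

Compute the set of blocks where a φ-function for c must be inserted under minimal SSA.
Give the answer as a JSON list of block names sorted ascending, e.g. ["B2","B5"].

idom tree: B1←B0 B2←B0 B3←B1 B4←B2 B5←B3 B6←B1 B7←B0 B8←B0
Dom at joins:
  B2: preds {B0,B4}: {B0} ∩ {B0,B2,B4} = {B0}; idom=B0
  B6: preds {B1,B5}: {B0,B1} ∩ {B0,B1,B3,B5} = {B0,B1}; idom=B1
  B7: preds {B0,B3,B6}: {B0} ∩ {B0,B1,B3} ∩ {B0,B1,B6} = {B0}; idom=B0
  B8: preds {B5,B7}: {B0,B1,B3,B5} ∩ {B0,B7} = {B0}; idom=B0

DF walk-up:
  B2←B0: walk · to B0
  B2←B4: walk B4→B2 to B0
  B6←B1: walk · to B1
  B6←B5: walk B5→B3 to B1
  B7←B0: walk · to B0
  B7←B3: walk B3→B1 to B0
  B7←B6: walk B6→B1 to B0
  B8←B5: walk B5→B3→B1 to B0
  B8←B7: walk B7 to B0
  B0 → ∅
  B1 → {B7,B8}
  B2 → {B2}
  B3 → {B6,B7,B8}
  B4 → {B2}
  B5 → {B6,B8}
  B6 → {B7}
  B7 → {B8}
  B8 → ∅

φ for c: defs {B0,B1,B3,B4,B7}
  DF⁺ = {B2,B6,B7,B8}

Answer: ["B2", "B6", "B7", "B8"]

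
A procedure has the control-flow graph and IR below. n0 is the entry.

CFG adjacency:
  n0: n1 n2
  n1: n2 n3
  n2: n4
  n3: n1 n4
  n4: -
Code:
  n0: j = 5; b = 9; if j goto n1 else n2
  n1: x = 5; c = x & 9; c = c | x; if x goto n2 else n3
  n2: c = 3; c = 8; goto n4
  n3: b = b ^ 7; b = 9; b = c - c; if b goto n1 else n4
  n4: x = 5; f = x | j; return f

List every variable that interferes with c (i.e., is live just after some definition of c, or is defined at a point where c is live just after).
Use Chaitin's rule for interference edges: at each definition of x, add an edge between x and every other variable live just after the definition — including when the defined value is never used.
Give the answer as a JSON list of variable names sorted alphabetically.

def/use:
  n0: {b,j} / ∅
  n1: {c,x} / ∅
  n2: {c} / ∅
  n3: {b} / {b,c}
  n4: {f,x} / {j}

Liveness:
  live n0: ∅→{b,j}
  live n1: {b,j}→{b,c,j}
  live n2: {j}→{j}
  live n3: {b,c,j}→{b,j}
  live n4: {j}→∅

Interfere edges:
  b — {c,j,x}
  c — {b,j,x}
  f — ∅
  j — {b,c,x}
  x — {b,c,j}

N(c) = ["b", "j", "x"]

Answer: ["b", "j", "x"]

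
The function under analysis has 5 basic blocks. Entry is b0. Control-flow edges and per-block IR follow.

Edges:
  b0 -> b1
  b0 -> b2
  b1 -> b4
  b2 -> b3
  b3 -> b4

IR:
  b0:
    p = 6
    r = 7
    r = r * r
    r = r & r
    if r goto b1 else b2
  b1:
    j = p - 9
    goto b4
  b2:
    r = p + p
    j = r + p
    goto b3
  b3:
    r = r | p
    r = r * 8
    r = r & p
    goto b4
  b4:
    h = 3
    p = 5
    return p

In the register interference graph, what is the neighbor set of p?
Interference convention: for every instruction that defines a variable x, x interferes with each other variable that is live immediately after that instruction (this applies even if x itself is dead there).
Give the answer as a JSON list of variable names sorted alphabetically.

Block summaries:
  b0 def {p,r} use ∅
  b1 def {j} use {p}
  b2 def {j,r} use {p}
  b3 def {r} use {p,r}
  b4 def {h,p} use ∅

Liveness:
  b0: in=∅ out={p}
  b1: in={p} out=∅
  b2: in={p} out={p,r}
  b3: in={p,r} out=∅
  b4: in=∅ out=∅

Conflict graph:
  h: ∅
  j: {p,r}
  p: {j,r}
  r: {j,p}

N(p) = ["j", "r"]

Answer: ["j", "r"]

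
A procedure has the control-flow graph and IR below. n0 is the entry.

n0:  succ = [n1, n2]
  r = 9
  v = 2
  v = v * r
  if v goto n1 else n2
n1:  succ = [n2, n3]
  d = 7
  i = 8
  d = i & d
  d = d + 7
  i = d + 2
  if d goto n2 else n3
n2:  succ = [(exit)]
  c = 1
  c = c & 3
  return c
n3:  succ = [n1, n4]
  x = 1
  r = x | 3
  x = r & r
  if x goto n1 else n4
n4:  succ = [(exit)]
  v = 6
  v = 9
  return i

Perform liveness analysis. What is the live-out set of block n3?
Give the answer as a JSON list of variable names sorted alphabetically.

Per-block:
  n0 def {r,v} use ∅
  n1 def {d,i} use ∅
  n2 def {c} use ∅
  n3 def {r,x} use ∅
  n4 def {v} use {i}

Live sets:
  live n0: ∅→∅
  live n1: ∅→{i}
  live n2: ∅→∅
  live n3: {i}→{i}
  live n4: {i}→∅

live-out(n3) = ["i"]

Answer: ["i"]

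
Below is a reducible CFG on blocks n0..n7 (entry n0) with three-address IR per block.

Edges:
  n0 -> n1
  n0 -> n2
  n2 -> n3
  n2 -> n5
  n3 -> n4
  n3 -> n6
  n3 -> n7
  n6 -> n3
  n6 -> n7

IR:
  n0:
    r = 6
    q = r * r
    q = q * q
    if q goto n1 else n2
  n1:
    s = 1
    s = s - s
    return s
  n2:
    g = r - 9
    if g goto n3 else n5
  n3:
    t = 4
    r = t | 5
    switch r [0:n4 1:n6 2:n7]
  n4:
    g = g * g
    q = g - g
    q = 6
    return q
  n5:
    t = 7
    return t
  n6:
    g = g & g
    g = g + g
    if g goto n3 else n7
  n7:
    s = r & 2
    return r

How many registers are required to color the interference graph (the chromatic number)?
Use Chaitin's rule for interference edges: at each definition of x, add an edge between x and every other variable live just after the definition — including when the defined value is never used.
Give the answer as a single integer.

Answer: 2

Working:
def/use:
  n0: {q,r} / ∅
  n1: {s} / ∅
  n2: {g} / {r}
  n3: {r,t} / ∅
  n4: {g,q} / {g}
  n5: {t} / ∅
  n6: {g} / {g}
  n7: {s} / {r}

Liveness:
  live n0: ∅→{r}
  live n1: ∅→∅
  live n2: {r}→{g}
  live n3: {g}→{g,r}
  live n4: {g}→∅
  live n5: ∅→∅
  live n6: {g,r}→{g,r}
  live n7: {r}→∅

Conflict graph:
  g↔{r,t}
  q↔{r}
  r↔{g,q,s}
  s↔{r}
  t↔{g}

Chromatic number:
  clique {g,r} ⇒ need ≥ 2
  assign g→R1 q→R1 r→R0 s→R1 t→R0 — no edge inside a register ⇒ χ ≤ 2
  χ = 2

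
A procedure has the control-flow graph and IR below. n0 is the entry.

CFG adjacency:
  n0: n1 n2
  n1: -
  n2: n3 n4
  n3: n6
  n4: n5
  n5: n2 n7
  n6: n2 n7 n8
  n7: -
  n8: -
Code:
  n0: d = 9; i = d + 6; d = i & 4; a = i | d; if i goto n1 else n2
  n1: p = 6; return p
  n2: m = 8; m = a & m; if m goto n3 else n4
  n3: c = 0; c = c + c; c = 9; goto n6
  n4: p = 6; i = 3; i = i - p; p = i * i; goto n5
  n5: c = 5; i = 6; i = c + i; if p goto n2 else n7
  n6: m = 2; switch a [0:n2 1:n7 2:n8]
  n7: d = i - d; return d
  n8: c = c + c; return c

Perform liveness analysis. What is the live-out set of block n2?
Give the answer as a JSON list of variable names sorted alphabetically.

Block summaries:
  n0: def={a,d,i} ue=∅
  n1: def={p} ue=∅
  n2: def={m} ue={a}
  n3: def={c} ue=∅
  n4: def={i,p} ue=∅
  n5: def={c,i} ue={p}
  n6: def={m} ue={a}
  n7: def={d} ue={d,i}
  n8: def={c} ue={c}

Live sets:
  n0 li=∅ lo={a,d,i}
  n1 li=∅ lo=∅
  n2 li={a,d,i} lo={a,d,i}
  n3 li={a,d,i} lo={a,c,d,i}
  n4 li={a,d} lo={a,d,p}
  n5 li={a,d,p} lo={a,d,i}
  n6 li={a,c,d,i} lo={a,c,d,i}
  n7 li={d,i} lo=∅
  n8 li={c} lo=∅

live-out(n2) = ["a", "d", "i"]

Answer: ["a", "d", "i"]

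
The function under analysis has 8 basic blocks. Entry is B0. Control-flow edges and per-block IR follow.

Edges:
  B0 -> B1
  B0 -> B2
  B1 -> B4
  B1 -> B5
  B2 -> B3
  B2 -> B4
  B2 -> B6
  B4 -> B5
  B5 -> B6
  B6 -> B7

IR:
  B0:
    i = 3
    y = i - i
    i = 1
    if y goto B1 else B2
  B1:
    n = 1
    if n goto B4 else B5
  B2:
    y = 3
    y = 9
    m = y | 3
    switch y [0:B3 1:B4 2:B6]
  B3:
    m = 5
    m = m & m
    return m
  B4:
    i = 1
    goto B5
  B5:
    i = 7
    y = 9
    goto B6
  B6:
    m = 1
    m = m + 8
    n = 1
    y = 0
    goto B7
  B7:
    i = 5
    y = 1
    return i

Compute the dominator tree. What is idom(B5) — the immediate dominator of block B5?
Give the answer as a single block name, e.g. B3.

idom tree: B1←B0 B2←B0 B3←B2 B4←B0 B5←B0 B6←B0 B7←B6
Dom at joins:
  B4: preds {B1,B2}: {B0,B1} ∩ {B0,B2} = {B0}; idom=B0
  B5: preds {B1,B4}: {B0,B1} ∩ {B0,B4} = {B0}; idom=B0
  B6: preds {B2,B5}: {B0,B2} ∩ {B0,B5} = {B0}; idom=B0

idom(B5) = B0

Answer: B0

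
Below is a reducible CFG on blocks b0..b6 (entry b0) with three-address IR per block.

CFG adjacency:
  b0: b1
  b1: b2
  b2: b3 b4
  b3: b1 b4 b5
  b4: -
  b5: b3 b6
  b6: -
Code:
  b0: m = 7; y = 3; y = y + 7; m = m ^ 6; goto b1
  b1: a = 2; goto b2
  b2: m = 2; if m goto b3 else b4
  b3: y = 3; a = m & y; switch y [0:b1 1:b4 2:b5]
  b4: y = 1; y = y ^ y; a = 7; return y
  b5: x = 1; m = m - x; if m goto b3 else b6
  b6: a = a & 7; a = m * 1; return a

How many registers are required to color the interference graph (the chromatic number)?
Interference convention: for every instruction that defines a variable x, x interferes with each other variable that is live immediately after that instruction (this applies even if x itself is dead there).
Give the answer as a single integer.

Answer: 3

Derivation:
Per-block:
  b0: def={m,y} ue=∅
  b1: def={a} ue=∅
  b2: def={m} ue=∅
  b3: def={a,y} ue={m}
  b4: def={a,y} ue=∅
  b5: def={m,x} ue={m}
  b6: def={a} ue={a,m}

Live sets:
  live b0: ∅→∅
  live b1: ∅→∅
  live b2: ∅→{m}
  live b3: {m}→{a,m}
  live b4: ∅→∅
  live b5: {a,m}→{a,m}
  live b6: {a,m}→∅

Interfere edges:
  a↔{m,x,y}
  m↔{a,x,y}
  x↔{a,m}
  y↔{a,m}

Colouring:
  lower bound: {a,m,x} mutually conflict ⇒ χ ≥ 3
  assign a→c0 m→c1 x→c2 y→c2 — no edge inside a register ⇒ χ ≤ 3
  χ = 3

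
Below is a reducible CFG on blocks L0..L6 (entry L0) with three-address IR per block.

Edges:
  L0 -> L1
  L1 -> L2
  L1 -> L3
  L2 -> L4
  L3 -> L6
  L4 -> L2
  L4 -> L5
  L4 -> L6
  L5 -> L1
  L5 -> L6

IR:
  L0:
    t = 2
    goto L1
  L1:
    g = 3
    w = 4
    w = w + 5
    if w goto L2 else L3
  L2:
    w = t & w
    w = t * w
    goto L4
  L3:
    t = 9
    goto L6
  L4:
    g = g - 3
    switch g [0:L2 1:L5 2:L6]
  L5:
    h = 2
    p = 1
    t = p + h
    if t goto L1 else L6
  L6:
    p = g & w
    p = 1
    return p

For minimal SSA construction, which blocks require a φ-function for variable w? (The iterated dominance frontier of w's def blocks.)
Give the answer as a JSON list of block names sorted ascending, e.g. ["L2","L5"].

idom tree: L1←L0 L2←L1 L3←L1 L4←L2 L5←L4 L6←L1
Dom∩ at merges:
  L1: preds {L0,L5}: {L0} ∩ {L0,L1,L2,L4,L5} = {L0}; idom=L0
  L2: preds {L1,L4}: {L0,L1} ∩ {L0,L1,L2,L4} = {L0,L1}; idom=L1
  L6: preds {L3,L4,L5}: {L0,L1,L3} ∩ {L0,L1,L2,L4} ∩ {L0,L1,L2,L4,L5} = {L0,L1}; idom=L1

Frontier:
  join L1 pred L0: · stop@L0
  join L1 pred L5: L5→L4→L2→L1 stop@L0
  join L2 pred L1: · stop@L1
  join L2 pred L4: L4→L2 stop@L1
  join L6 pred L3: L3 stop@L1
  join L6 pred L4: L4→L2 stop@L1
  join L6 pred L5: L5→L4→L2 stop@L1
  L0: DF=∅
  L1: DF={L1}
  L2: DF={L1,L2,L6}
  L3: DF={L6}
  L4: DF={L1,L2,L6}
  L5: DF={L1,L6}
  L6: DF=∅

φ for w: defs {L1,L2}
  DF⁺ = {L1,L2,L6}

Answer: ["L1", "L2", "L6"]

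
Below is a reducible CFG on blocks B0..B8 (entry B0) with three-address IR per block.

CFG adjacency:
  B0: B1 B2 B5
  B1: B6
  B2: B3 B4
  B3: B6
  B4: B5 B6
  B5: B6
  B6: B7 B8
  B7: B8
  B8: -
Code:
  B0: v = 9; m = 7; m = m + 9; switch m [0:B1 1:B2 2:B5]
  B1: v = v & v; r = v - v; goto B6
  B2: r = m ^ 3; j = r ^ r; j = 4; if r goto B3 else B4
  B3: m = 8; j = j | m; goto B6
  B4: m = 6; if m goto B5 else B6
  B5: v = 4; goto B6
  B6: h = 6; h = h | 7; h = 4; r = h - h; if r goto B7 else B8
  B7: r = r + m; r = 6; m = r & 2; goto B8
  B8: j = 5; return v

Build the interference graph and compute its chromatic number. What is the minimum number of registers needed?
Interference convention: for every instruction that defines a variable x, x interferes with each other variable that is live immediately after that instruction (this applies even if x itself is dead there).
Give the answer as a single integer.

Per-block:
  B0: {m,v} / ∅
  B1: {r,v} / {v}
  B2: {j,r} / {m}
  B3: {j,m} / {j}
  B4: {m} / ∅
  B5: {v} / ∅
  B6: {h,r} / ∅
  B7: {m,r} / {m,r}
  B8: {j} / {v}

Backward fixpoint:
  B0 li=∅ lo={m,v}
  B1 li={m,v} lo={m,v}
  B2 li={m,v} lo={j,v}
  B3 li={j,v} lo={m,v}
  B4 li={v} lo={m,v}
  B5 li={m} lo={m,v}
  B6 li={m,v} lo={m,r,v}
  B7 li={m,r,v} lo={v}
  B8 li={v} lo=∅

Interference:
  h — {m,v}
  j — {m,r,v}
  m — {h,j,r,v}
  r — {j,m,v}
  v — {h,j,m,r}

Chromatic number:
  clique {j,m,r,v} ⇒ need ≥ 4
  assign h→c2 j→c2 m→c0 r→c3 v→c1 — no edge inside a register ⇒ χ ≤ 4
  χ = 4

Answer: 4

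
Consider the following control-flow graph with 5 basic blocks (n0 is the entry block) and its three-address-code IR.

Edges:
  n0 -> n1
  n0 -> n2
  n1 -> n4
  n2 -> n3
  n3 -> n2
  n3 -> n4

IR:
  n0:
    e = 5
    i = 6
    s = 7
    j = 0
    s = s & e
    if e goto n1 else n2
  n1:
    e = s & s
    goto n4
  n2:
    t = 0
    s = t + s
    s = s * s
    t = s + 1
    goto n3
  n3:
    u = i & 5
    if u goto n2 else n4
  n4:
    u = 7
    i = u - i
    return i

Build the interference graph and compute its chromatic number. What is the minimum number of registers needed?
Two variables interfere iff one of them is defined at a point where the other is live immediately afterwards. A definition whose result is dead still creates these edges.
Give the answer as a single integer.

def/use:
  n0: def={e,i,j,s} ue=∅
  n1: def={e} ue={s}
  n2: def={s,t} ue={s}
  n3: def={u} ue={i}
  n4: def={i,u} ue={i}

Backward fixpoint:
  live n0: ∅→{i,s}
  live n1: {i,s}→{i}
  live n2: {i,s}→{i,s}
  live n3: {i,s}→{i,s}
  live n4: {i}→∅

Interference:
  e↔{i,j,s}
  i↔{e,j,s,t,u}
  j↔{e,i,s}
  s↔{e,i,j,t,u}
  t↔{i,s}
  u↔{i,s}

Colouring:
  clique {e,i,j,s} ⇒ need ≥ 4
  assign e→r2 i→r0 j→r3 s→r1 t→r2 u→r2 — no edge inside a register ⇒ χ ≤ 4
  χ = 4

Answer: 4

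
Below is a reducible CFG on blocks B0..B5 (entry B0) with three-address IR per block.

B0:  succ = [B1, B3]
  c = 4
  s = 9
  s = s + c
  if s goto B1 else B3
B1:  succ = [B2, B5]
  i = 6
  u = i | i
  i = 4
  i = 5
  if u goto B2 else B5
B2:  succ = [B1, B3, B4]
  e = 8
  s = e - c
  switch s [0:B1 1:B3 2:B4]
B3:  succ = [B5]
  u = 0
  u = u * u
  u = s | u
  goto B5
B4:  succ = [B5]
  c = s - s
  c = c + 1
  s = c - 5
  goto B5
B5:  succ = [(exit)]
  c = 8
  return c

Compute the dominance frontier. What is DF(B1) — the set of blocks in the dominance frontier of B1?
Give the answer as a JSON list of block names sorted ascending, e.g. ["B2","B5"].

idom tree: B1←B0 B2←B1 B3←B0 B4←B2 B5←B0
Dom∩ at merges:
  B1: preds {B0,B2}: {B0} ∩ {B0,B1,B2} = {B0}; idom=B0
  B3: preds {B0,B2}: {B0} ∩ {B0,B1,B2} = {B0}; idom=B0
  B5: preds {B1,B3,B4}: {B0,B1} ∩ {B0,B3} ∩ {B0,B1,B2,B4} = {B0}; idom=B0

DF derivation:
  B1←B0: walk · to B0
  B1←B2: walk B2→B1 to B0
  B3←B0: walk · to B0
  B3←B2: walk B2→B1 to B0
  B5←B1: walk B1 to B0
  B5←B3: walk B3 to B0
  B5←B4: walk B4→B2→B1 to B0
  B0: DF=∅
  B1: DF={B1,B3,B5}
  B2: DF={B1,B3,B5}
  B3: DF={B5}
  B4: DF={B5}
  B5: DF=∅

DF(B1) = ["B1", "B3", "B5"]

Answer: ["B1", "B3", "B5"]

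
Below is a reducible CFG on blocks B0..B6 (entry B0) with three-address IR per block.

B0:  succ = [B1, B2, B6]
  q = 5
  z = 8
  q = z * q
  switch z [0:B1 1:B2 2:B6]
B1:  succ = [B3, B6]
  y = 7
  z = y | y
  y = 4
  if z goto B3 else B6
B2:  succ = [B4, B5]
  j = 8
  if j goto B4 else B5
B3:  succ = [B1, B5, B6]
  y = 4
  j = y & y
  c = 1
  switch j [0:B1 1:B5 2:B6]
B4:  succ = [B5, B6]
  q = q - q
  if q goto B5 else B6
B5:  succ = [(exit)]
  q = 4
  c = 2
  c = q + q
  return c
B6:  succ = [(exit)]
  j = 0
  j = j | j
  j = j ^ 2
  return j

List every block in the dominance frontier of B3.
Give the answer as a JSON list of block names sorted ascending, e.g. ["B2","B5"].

Answer: ["B1", "B5", "B6"]

Working:
idom tree: B1←B0 B2←B0 B3←B1 B4←B2 B5←B0 B6←B0
Dom at joins:
  B1: preds {B0,B3}: {B0} ∩ {B0,B1,B3} = {B0}; idom=B0
  B5: preds {B2,B3,B4}: {B0,B2} ∩ {B0,B1,B3} ∩ {B0,B2,B4} = {B0}; idom=B0
  B6: preds {B0,B1,B3,B4}: {B0} ∩ {B0,B1} ∩ {B0,B1,B3} ∩ {B0,B2,B4} = {B0}; idom=B0

Frontier:
  B1←B0: walk · to B0
  B1←B3: walk B3→B1 to B0
  B5←B2: walk B2 to B0
  B5←B3: walk B3→B1 to B0
  B5←B4: walk B4→B2 to B0
  B6←B0: walk · to B0
  B6←B1: walk B1 to B0
  B6←B3: walk B3→B1 to B0
  B6←B4: walk B4→B2 to B0
  DF(B0)=∅
  DF(B1)={B1,B5,B6}
  DF(B2)={B5,B6}
  DF(B3)={B1,B5,B6}
  DF(B4)={B5,B6}
  DF(B5)=∅
  DF(B6)=∅

DF(B3) = ["B1", "B5", "B6"]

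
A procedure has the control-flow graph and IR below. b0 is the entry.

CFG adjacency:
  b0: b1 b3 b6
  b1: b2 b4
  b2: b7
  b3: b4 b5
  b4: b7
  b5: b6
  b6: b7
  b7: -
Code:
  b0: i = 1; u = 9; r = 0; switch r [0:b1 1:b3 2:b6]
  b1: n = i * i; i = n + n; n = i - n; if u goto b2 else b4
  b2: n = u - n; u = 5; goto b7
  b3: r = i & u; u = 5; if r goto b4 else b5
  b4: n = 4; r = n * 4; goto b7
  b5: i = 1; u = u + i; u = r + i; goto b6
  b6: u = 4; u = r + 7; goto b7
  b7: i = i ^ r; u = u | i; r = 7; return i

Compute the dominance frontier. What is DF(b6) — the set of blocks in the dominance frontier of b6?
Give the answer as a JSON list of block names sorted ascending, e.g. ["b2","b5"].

Answer: ["b7"]

Analysis:
idom tree: b1←b0 b2←b1 b3←b0 b4←b0 b5←b3 b6←b0 b7←b0
Dom∩ at merges:
  b4: preds {b1,b3}: {b0,b1} ∩ {b0,b3} = {b0}; idom=b0
  b6: preds {b0,b5}: {b0} ∩ {b0,b3,b5} = {b0}; idom=b0
  b7: preds {b2,b4,b6}: {b0,b1,b2} ∩ {b0,b4} ∩ {b0,b6} = {b0}; idom=b0

DF walk-up:
  join b4 pred b1: b1 stop@b0
  join b4 pred b3: b3 stop@b0
  join b6 pred b0: · stop@b0
  join b6 pred b5: b5→b3 stop@b0
  join b7 pred b2: b2→b1 stop@b0
  join b7 pred b4: b4 stop@b0
  join b7 pred b6: b6 stop@b0
  b0 → ∅
  b1 → {b4,b7}
  b2 → {b7}
  b3 → {b4,b6}
  b4 → {b7}
  b5 → {b6}
  b6 → {b7}
  b7 → ∅

DF(b6) = ["b7"]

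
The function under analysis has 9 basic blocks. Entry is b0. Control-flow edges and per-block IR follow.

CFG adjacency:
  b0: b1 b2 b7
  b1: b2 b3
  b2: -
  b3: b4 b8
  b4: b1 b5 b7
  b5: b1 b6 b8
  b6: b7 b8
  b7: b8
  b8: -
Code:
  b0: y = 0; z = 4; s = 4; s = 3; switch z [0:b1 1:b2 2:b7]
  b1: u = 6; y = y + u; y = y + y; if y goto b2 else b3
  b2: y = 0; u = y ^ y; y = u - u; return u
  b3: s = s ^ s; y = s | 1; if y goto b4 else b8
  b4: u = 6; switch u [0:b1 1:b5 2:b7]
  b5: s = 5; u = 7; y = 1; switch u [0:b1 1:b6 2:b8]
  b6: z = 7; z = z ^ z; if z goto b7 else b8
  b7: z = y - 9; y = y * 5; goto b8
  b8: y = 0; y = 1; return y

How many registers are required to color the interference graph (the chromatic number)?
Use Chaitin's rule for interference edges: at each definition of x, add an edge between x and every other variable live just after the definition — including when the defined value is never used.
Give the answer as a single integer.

Per-block:
  b0 def {s,y,z} use ∅
  b1 def {u,y} use {y}
  b2 def {u,y} use ∅
  b3 def {s,y} use {s}
  b4 def {u} use ∅
  b5 def {s,u,y} use ∅
  b6 def {z} use ∅
  b7 def {y,z} use {y}
  b8 def {y} use ∅

Backward fixpoint:
  b0 li=∅ lo={s,y}
  b1 li={s,y} lo={s}
  b2 li=∅ lo=∅
  b3 li={s} lo={s,y}
  b4 li={s,y} lo={s,y}
  b5 li=∅ lo={s,y}
  b6 li={y} lo={y}
  b7 li={y} lo=∅
  b8 li=∅ lo=∅

Interference:
  s: {u,y,z}
  u: {s,y}
  y: {s,u,z}
  z: {s,y}

Colouring:
  lower bound: {s,u,y} mutually conflict ⇒ χ ≥ 3
  3-colouring: r0={s}  r1={y}  r2={u,z}
  χ = 3

Answer: 3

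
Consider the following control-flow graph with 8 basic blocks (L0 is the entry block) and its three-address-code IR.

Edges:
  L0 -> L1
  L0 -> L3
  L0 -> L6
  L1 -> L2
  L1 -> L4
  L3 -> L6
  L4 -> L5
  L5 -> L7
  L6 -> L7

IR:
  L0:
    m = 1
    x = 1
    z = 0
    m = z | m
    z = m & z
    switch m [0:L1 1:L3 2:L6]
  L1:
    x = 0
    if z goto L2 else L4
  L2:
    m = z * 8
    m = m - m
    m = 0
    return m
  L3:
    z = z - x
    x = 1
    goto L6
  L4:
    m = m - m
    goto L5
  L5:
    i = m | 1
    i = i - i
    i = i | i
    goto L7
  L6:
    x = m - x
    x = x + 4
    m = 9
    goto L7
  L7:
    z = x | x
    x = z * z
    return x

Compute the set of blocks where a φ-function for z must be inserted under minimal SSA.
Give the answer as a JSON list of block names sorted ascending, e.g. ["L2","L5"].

Answer: ["L6", "L7"]

Analysis:
idom tree: L1←L0 L2←L1 L3←L0 L4←L1 L5←L4 L6←L0 L7←L0
Join-block Dom:
  L6: preds {L0,L3}: {L0} ∩ {L0,L3} = {L0}; idom=L0
  L7: preds {L5,L6}: {L0,L1,L4,L5} ∩ {L0,L6} = {L0}; idom=L0

DF derivation:
  join L6 pred L0: · stop@L0
  join L6 pred L3: L3 stop@L0
  join L7 pred L5: L5→L4→L1 stop@L0
  join L7 pred L6: L6 stop@L0
  DF(L0)=∅
  DF(L1)={L7}
  DF(L2)=∅
  DF(L3)={L6}
  DF(L4)={L7}
  DF(L5)={L7}
  DF(L6)={L7}
  DF(L7)=∅

φ for z: defs {L0,L3,L7}
  DF⁺ = {L6,L7}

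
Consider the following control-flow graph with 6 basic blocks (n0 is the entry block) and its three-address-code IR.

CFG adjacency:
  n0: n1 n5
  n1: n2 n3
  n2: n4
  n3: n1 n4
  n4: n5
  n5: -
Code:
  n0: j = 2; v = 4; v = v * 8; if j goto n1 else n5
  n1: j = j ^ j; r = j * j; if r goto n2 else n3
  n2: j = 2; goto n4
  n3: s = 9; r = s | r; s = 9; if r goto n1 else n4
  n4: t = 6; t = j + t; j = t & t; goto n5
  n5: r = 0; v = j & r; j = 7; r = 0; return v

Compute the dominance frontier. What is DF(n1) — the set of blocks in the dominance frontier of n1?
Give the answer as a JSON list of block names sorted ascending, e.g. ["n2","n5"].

idom tree: n1←n0 n2←n1 n3←n1 n4←n1 n5←n0
Dom at joins:
  n1: preds {n0,n3}: {n0} ∩ {n0,n1,n3} = {n0}; idom=n0
  n4: preds {n2,n3}: {n0,n1,n2} ∩ {n0,n1,n3} = {n0,n1}; idom=n1
  n5: preds {n0,n4}: {n0} ∩ {n0,n1,n4} = {n0}; idom=n0

DF walk-up:
  join n1 pred n0: · stop@n0
  join n1 pred n3: n3→n1 stop@n0
  join n4 pred n2: n2 stop@n1
  join n4 pred n3: n3 stop@n1
  join n5 pred n0: · stop@n0
  join n5 pred n4: n4→n1 stop@n0
  DF(n0)=∅
  DF(n1)={n1,n5}
  DF(n2)={n4}
  DF(n3)={n1,n4}
  DF(n4)={n5}
  DF(n5)=∅

DF(n1) = ["n1", "n5"]

Answer: ["n1", "n5"]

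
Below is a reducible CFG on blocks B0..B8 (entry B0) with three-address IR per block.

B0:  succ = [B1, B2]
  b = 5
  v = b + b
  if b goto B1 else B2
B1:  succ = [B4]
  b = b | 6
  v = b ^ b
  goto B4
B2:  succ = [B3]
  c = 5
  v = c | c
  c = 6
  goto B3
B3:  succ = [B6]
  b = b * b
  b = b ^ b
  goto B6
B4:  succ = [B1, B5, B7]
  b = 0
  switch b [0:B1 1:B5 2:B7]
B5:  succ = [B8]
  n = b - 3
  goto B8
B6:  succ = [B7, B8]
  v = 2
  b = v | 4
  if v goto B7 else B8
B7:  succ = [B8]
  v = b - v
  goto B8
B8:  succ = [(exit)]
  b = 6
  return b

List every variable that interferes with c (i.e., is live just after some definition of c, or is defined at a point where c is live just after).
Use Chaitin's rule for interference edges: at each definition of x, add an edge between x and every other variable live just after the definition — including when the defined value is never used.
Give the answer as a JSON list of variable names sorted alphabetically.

Per-block:
  B0: {b,v} / ∅
  B1: {b,v} / {b}
  B2: {c,v} / ∅
  B3: {b} / {b}
  B4: {b} / ∅
  B5: {n} / {b}
  B6: {b,v} / ∅
  B7: {v} / {b,v}
  B8: {b} / ∅

Live sets:
  B0 li=∅ lo={b}
  B1 li={b} lo={v}
  B2 li={b} lo={b}
  B3 li={b} lo=∅
  B4 li={v} lo={b,v}
  B5 li={b} lo=∅
  B6 li=∅ lo={b,v}
  B7 li={b,v} lo=∅
  B8 li=∅ lo=∅

Conflict graph:
  b↔{c,v}
  c↔{b}
  n↔∅
  v↔{b}

N(c) = ["b"]

Answer: ["b"]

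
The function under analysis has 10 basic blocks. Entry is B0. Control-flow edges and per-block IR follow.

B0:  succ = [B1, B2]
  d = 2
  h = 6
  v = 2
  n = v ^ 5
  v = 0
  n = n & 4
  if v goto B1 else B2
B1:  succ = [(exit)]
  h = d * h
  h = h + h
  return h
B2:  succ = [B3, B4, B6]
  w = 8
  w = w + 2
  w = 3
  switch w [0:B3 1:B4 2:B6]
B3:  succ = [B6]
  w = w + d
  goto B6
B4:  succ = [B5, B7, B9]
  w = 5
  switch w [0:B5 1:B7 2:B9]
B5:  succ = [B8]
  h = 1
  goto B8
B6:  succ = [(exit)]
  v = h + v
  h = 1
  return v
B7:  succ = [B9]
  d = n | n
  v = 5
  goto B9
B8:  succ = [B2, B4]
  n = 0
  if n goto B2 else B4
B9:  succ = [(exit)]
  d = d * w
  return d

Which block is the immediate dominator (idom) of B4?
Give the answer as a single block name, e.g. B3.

idom tree: B1←B0 B2←B0 B3←B2 B4←B2 B5←B4 B6←B2 B7←B4 B8←B5 B9←B4
Dom at joins:
  B2: preds {B0,B8}: {B0} ∩ {B0,B2,B4,B5,B8} = {B0}; idom=B0
  B4: preds {B2,B8}: {B0,B2} ∩ {B0,B2,B4,B5,B8} = {B0,B2}; idom=B2
  B6: preds {B2,B3}: {B0,B2} ∩ {B0,B2,B3} = {B0,B2}; idom=B2
  B9: preds {B4,B7}: {B0,B2,B4} ∩ {B0,B2,B4,B7} = {B0,B2,B4}; idom=B4

idom(B4) = B2

Answer: B2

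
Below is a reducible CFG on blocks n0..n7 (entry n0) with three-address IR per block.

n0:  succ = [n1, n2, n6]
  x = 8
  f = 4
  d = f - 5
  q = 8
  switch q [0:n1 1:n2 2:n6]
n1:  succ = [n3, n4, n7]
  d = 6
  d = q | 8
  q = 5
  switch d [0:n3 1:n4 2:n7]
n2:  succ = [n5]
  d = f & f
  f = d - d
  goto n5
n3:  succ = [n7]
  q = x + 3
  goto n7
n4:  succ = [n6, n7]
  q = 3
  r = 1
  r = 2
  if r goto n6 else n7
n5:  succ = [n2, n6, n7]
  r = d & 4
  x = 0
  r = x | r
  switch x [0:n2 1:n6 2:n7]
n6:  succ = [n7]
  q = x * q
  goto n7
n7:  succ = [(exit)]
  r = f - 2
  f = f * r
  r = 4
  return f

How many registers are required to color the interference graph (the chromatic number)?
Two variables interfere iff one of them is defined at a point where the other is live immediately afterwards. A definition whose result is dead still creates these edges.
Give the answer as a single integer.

Answer: 4

Derivation:
def/use:
  n0 def {d,f,q,x} use ∅
  n1 def {d,q} use {q}
  n2 def {d,f} use {f}
  n3 def {q} use {x}
  n4 def {q,r} use ∅
  n5 def {r,x} use {d}
  n6 def {q} use {q,x}
  n7 def {f,r} use {f}

Liveness:
  n0 li=∅ lo={f,q,x}
  n1 li={f,q,x} lo={f,x}
  n2 li={f,q} lo={d,f,q}
  n3 li={f,x} lo={f}
  n4 li={f,x} lo={f,q,x}
  n5 li={d,f,q} lo={f,q,x}
  n6 li={f,q,x} lo={f}
  n7 li={f} lo=∅

Interfere edges:
  d: {f,q,x}
  f: {d,q,r,x}
  q: {d,f,r,x}
  r: {f,q,x}
  x: {d,f,q,r}

Registers:
  clique {d,f,q,x} ⇒ need ≥ 4
  4-colouring: R0={f}  R1={q}  R2={x}  R3={d,r}
  χ = 4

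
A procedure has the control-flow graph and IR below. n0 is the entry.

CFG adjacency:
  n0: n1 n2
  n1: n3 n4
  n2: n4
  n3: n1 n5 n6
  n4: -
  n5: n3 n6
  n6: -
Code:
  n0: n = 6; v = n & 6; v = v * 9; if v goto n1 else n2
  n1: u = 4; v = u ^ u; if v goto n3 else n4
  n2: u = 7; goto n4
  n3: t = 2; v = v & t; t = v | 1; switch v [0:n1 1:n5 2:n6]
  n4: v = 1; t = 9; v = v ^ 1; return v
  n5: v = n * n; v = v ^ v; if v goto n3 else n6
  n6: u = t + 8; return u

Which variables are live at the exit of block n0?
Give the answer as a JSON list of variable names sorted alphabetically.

Answer: ["n"]

Working:
Block summaries:
  n0: def={n,v} ue=∅
  n1: def={u,v} ue=∅
  n2: def={u} ue=∅
  n3: def={t,v} ue={v}
  n4: def={t,v} ue=∅
  n5: def={v} ue={n}
  n6: def={u} ue={t}

Live sets:
  n0: in=∅ out={n}
  n1: in={n} out={n,v}
  n2: in=∅ out=∅
  n3: in={n,v} out={n,t}
  n4: in=∅ out=∅
  n5: in={n,t} out={n,t,v}
  n6: in={t} out=∅

live-out(n0) = ["n"]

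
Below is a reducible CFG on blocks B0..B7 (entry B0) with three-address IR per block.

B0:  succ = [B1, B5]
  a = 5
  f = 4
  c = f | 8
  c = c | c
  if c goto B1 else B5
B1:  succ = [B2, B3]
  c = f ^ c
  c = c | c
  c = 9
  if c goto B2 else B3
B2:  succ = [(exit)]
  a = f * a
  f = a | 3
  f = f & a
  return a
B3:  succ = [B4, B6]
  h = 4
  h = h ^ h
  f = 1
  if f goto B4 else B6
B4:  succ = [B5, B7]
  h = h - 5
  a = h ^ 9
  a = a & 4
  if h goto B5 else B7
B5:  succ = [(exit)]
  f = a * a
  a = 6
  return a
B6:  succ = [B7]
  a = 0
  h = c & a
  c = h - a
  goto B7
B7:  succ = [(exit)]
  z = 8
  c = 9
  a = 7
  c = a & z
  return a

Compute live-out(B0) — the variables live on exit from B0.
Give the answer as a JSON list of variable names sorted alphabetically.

Answer: ["a", "c", "f"]

Working:
Per-block:
  B0: def={a,c,f} ue=∅
  B1: def={c} ue={c,f}
  B2: def={a,f} ue={a,f}
  B3: def={f,h} ue=∅
  B4: def={a,h} ue={h}
  B5: def={a,f} ue={a}
  B6: def={a,c,h} ue={c}
  B7: def={a,c,z} ue=∅

Liveness:
  B0: in=∅ out={a,c,f}
  B1: in={a,c,f} out={a,c,f}
  B2: in={a,f} out=∅
  B3: in={c} out={c,h}
  B4: in={h} out={a}
  B5: in={a} out=∅
  B6: in={c} out=∅
  B7: in=∅ out=∅

live-out(B0) = ["a", "c", "f"]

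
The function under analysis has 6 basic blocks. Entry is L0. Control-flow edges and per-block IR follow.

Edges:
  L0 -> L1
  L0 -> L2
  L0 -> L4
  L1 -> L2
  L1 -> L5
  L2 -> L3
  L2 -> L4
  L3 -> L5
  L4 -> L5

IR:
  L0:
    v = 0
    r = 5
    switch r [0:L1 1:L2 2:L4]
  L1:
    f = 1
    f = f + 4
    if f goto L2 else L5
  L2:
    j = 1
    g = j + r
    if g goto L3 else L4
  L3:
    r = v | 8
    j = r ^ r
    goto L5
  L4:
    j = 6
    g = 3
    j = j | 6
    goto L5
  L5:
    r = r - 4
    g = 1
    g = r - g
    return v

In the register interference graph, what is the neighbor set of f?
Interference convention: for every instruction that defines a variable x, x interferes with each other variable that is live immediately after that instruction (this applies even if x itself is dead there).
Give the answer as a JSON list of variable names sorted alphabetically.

Answer: ["r", "v"]

Analysis:
def/use:
  L0: {r,v} / ∅
  L1: {f} / ∅
  L2: {g,j} / {r}
  L3: {j,r} / {v}
  L4: {g,j} / ∅
  L5: {g,r} / {r,v}

Live sets:
  L0: in=∅ out={r,v}
  L1: in={r,v} out={r,v}
  L2: in={r,v} out={r,v}
  L3: in={v} out={r,v}
  L4: in={r,v} out={r,v}
  L5: in={r,v} out=∅

Interference:
  f: {r,v}
  g: {j,r,v}
  j: {g,r,v}
  r: {f,g,j,v}
  v: {f,g,j,r}

N(f) = ["r", "v"]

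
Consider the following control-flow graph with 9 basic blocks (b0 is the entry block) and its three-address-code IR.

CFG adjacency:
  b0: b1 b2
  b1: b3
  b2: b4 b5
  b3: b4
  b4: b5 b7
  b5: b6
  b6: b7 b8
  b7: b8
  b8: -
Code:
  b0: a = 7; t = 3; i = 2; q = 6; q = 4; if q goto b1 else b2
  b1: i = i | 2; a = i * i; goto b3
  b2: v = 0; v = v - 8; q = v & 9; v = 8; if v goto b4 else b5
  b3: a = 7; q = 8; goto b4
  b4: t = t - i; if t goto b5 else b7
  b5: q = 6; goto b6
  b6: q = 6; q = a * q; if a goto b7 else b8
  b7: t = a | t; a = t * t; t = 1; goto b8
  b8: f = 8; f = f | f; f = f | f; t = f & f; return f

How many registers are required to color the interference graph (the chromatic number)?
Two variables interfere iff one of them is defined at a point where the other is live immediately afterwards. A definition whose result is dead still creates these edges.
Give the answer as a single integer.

Block summaries:
  b0: {a,i,q,t} / ∅
  b1: {a,i} / {i}
  b2: {q,v} / ∅
  b3: {a,q} / ∅
  b4: {t} / {i,t}
  b5: {q} / ∅
  b6: {q} / {a}
  b7: {a,t} / {a,t}
  b8: {f,t} / ∅

Liveness:
  b0: in=∅ out={a,i,t}
  b1: in={i,t} out={i,t}
  b2: in={a,i,t} out={a,i,t}
  b3: in={i,t} out={a,i,t}
  b4: in={a,i,t} out={a,t}
  b5: in={a,t} out={a,t}
  b6: in={a,t} out={a,t}
  b7: in={a,t} out=∅
  b8: in=∅ out=∅

Interference:
  a — {i,q,t,v}
  f — {t}
  i — {a,q,t,v}
  q — {a,i,t}
  t — {a,f,i,q,v}
  v — {a,i,t}

Chromatic number:
  clique {a,i,q,t} ⇒ need ≥ 4
  4-colouring: R0={t}  R1={a,f}  R2={i}  R3={q,v}
  χ = 4

Answer: 4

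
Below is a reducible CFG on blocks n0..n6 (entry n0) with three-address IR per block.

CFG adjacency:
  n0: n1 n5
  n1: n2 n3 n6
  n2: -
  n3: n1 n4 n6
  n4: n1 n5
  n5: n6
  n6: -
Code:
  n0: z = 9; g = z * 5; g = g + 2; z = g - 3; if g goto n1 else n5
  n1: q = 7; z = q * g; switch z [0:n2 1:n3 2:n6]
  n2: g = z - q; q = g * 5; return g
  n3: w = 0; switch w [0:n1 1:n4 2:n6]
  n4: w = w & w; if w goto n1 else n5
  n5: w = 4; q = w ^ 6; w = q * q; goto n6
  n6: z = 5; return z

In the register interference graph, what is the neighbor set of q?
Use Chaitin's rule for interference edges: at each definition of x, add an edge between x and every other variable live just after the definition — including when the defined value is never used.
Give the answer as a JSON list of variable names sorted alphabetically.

Block summaries:
  n0 def {g,z} use ∅
  n1 def {q,z} use {g}
  n2 def {g,q} use {q,z}
  n3 def {w} use ∅
  n4 def {w} use {w}
  n5 def {q,w} use ∅
  n6 def {z} use ∅

Liveness:
  n0: in=∅ out={g}
  n1: in={g} out={g,q,z}
  n2: in={q,z} out=∅
  n3: in={g} out={g,w}
  n4: in={g,w} out={g}
  n5: in=∅ out=∅
  n6: in=∅ out=∅

Interfere edges:
  g — {q,w,z}
  q — {g,z}
  w — {g}
  z — {g,q}

N(q) = ["g", "z"]

Answer: ["g", "z"]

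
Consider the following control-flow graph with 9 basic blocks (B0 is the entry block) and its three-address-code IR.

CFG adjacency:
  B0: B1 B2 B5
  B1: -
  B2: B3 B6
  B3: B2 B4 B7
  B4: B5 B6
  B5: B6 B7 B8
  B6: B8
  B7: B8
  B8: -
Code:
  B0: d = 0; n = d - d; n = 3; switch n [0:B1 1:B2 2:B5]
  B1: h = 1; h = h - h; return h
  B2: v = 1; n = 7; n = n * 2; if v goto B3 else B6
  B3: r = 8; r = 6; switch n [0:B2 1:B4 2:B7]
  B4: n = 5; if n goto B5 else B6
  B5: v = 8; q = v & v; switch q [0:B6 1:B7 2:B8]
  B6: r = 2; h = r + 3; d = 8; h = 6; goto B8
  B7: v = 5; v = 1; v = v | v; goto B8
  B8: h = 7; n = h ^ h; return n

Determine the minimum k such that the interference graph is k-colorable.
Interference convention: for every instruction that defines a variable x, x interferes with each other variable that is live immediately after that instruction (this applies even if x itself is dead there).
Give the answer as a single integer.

Block summaries:
  B0: {d,n} / ∅
  B1: {h} / ∅
  B2: {n,v} / ∅
  B3: {r} / {n}
  B4: {n} / ∅
  B5: {q,v} / ∅
  B6: {d,h,r} / ∅
  B7: {v} / ∅
  B8: {h,n} / ∅

Live sets:
  B0 li=∅ lo=∅
  B1 li=∅ lo=∅
  B2 li=∅ lo={n}
  B3 li={n} lo=∅
  B4 li=∅ lo=∅
  B5 li=∅ lo=∅
  B6 li=∅ lo=∅
  B7 li=∅ lo=∅
  B8 li=∅ lo=∅

Interference:
  d: ∅
  h: ∅
  n: {r,v}
  q: ∅
  r: {n}
  v: {n}

Registers:
  lower bound: {n,r} mutually conflict ⇒ χ ≥ 2
  2-colouring: c0={d,h,n,q}  c1={r,v}
  χ = 2

Answer: 2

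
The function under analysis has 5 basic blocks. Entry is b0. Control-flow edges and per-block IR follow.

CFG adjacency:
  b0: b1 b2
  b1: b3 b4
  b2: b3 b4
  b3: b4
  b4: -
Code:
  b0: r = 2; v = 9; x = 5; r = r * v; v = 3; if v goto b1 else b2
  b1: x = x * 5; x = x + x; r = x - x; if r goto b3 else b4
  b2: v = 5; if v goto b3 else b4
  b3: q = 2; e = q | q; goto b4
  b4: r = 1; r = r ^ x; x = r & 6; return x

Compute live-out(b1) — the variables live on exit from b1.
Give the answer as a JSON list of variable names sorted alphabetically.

Answer: ["x"]

Derivation:
Block summaries:
  b0: {r,v,x} / ∅
  b1: {r,x} / {x}
  b2: {v} / ∅
  b3: {e,q} / ∅
  b4: {r,x} / {x}

Backward fixpoint:
  live b0: ∅→{x}
  live b1: {x}→{x}
  live b2: {x}→{x}
  live b3: {x}→{x}
  live b4: {x}→∅

live-out(b1) = ["x"]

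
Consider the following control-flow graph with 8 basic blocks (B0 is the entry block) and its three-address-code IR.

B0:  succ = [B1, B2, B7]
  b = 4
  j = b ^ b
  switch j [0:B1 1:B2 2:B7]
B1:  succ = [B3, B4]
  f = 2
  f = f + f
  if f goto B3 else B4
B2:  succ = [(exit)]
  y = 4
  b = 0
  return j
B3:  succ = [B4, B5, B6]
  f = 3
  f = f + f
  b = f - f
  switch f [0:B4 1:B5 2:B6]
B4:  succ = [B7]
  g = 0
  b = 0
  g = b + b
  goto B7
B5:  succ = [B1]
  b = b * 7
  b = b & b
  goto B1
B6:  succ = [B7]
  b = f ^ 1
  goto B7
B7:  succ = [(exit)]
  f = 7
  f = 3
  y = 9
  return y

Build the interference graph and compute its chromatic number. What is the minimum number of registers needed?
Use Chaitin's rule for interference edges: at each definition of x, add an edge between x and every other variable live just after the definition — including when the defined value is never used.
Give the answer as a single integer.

Per-block:
  B0: {b,j} / ∅
  B1: {f} / ∅
  B2: {b,y} / {j}
  B3: {b,f} / ∅
  B4: {b,g} / ∅
  B5: {b} / {b}
  B6: {b} / {f}
  B7: {f,y} / ∅

Backward fixpoint:
  B0: in=∅ out={j}
  B1: in=∅ out=∅
  B2: in={j} out=∅
  B3: in=∅ out={b,f}
  B4: in=∅ out=∅
  B5: in={b} out=∅
  B6: in={f} out=∅
  B7: in=∅ out=∅

Conflict graph:
  b — {f,j}
  f — {b}
  g — ∅
  j — {b,y}
  y — {j}

Registers:
  clique {b,f} ⇒ need ≥ 2
  2-colouring: R0={b,g,y}  R1={f,j}
  χ = 2

Answer: 2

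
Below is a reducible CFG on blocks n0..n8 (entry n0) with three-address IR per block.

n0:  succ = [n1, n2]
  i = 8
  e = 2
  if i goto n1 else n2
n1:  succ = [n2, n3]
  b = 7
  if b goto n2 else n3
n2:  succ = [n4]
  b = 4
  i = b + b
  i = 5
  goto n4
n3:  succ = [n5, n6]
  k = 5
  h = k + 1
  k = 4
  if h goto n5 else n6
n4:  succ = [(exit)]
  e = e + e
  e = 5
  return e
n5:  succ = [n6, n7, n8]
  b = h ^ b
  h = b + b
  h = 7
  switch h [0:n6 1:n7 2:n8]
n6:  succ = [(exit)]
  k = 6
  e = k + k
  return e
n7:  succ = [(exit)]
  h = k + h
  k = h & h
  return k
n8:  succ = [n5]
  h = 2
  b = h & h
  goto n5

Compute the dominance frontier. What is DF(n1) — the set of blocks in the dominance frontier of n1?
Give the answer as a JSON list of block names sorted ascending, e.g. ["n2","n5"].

idom tree: n1←n0 n2←n0 n3←n1 n4←n2 n5←n3 n6←n3 n7←n5 n8←n5
Dom∩ at merges:
  n2: preds {n0,n1}: {n0} ∩ {n0,n1} = {n0}; idom=n0
  n5: preds {n3,n8}: {n0,n1,n3} ∩ {n0,n1,n3,n5,n8} = {n0,n1,n3}; idom=n3
  n6: preds {n3,n5}: {n0,n1,n3} ∩ {n0,n1,n3,n5} = {n0,n1,n3}; idom=n3

DF derivation:
  join n2 pred n0: · stop@n0
  join n2 pred n1: n1 stop@n0
  join n5 pred n3: · stop@n3
  join n5 pred n8: n8→n5 stop@n3
  join n6 pred n3: · stop@n3
  join n6 pred n5: n5 stop@n3
  n0 → ∅
  n1 → {n2}
  n2 → ∅
  n3 → ∅
  n4 → ∅
  n5 → {n5,n6}
  n6 → ∅
  n7 → ∅
  n8 → {n5}

DF(n1) = ["n2"]

Answer: ["n2"]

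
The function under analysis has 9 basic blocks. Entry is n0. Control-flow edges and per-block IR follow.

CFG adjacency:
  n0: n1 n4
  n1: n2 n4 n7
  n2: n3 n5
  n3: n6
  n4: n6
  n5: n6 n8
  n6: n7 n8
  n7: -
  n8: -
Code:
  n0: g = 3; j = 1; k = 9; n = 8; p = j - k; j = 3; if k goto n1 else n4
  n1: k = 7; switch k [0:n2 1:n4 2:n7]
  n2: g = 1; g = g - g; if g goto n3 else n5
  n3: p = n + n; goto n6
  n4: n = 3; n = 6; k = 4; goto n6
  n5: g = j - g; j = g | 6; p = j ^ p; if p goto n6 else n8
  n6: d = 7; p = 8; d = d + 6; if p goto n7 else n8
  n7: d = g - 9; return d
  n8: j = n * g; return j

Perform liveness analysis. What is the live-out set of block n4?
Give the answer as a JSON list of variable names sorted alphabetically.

Answer: ["g", "n"]

Derivation:
Per-block:
  n0: def={g,j,k,n,p} ue=∅
  n1: def={k} ue=∅
  n2: def={g} ue=∅
  n3: def={p} ue={n}
  n4: def={k,n} ue=∅
  n5: def={g,j,p} ue={g,j,p}
  n6: def={d,p} ue=∅
  n7: def={d} ue={g}
  n8: def={j} ue={g,n}

Backward fixpoint:
  n0 li=∅ lo={g,j,n,p}
  n1 li={g,j,n,p} lo={g,j,n,p}
  n2 li={j,n,p} lo={g,j,n,p}
  n3 li={g,n} lo={g,n}
  n4 li={g} lo={g,n}
  n5 li={g,j,n,p} lo={g,n}
  n6 li={g,n} lo={g,n}
  n7 li={g} lo=∅
  n8 li={g,n} lo=∅

live-out(n4) = ["g", "n"]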